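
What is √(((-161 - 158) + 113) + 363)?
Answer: √157 ≈ 12.530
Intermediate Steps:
√(((-161 - 158) + 113) + 363) = √((-319 + 113) + 363) = √(-206 + 363) = √157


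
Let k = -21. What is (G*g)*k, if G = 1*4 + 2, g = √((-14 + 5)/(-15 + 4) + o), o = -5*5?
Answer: -126*I*√2926/11 ≈ -619.61*I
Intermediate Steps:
o = -25
g = I*√2926/11 (g = √((-14 + 5)/(-15 + 4) - 25) = √(-9/(-11) - 25) = √(-9*(-1/11) - 25) = √(9/11 - 25) = √(-266/11) = I*√2926/11 ≈ 4.9175*I)
G = 6 (G = 4 + 2 = 6)
(G*g)*k = (6*(I*√2926/11))*(-21) = (6*I*√2926/11)*(-21) = -126*I*√2926/11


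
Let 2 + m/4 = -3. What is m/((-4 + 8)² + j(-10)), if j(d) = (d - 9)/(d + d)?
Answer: -400/339 ≈ -1.1799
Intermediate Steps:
m = -20 (m = -8 + 4*(-3) = -8 - 12 = -20)
j(d) = (-9 + d)/(2*d) (j(d) = (-9 + d)/((2*d)) = (-9 + d)*(1/(2*d)) = (-9 + d)/(2*d))
m/((-4 + 8)² + j(-10)) = -20/((-4 + 8)² + (½)*(-9 - 10)/(-10)) = -20/(4² + (½)*(-⅒)*(-19)) = -20/(16 + 19/20) = -20/339/20 = -20*20/339 = -400/339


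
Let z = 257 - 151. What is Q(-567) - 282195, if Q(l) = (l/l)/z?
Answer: -29912669/106 ≈ -2.8220e+5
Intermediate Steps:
z = 106
Q(l) = 1/106 (Q(l) = (l/l)/106 = 1*(1/106) = 1/106)
Q(-567) - 282195 = 1/106 - 282195 = -29912669/106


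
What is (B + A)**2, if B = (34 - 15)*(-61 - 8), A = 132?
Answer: 1390041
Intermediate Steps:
B = -1311 (B = 19*(-69) = -1311)
(B + A)**2 = (-1311 + 132)**2 = (-1179)**2 = 1390041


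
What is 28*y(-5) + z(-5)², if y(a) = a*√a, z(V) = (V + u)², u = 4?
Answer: 1 - 140*I*√5 ≈ 1.0 - 313.05*I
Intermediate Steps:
z(V) = (4 + V)² (z(V) = (V + 4)² = (4 + V)²)
y(a) = a^(3/2)
28*y(-5) + z(-5)² = 28*(-5)^(3/2) + ((4 - 5)²)² = 28*(-5*I*√5) + ((-1)²)² = -140*I*√5 + 1² = -140*I*√5 + 1 = 1 - 140*I*√5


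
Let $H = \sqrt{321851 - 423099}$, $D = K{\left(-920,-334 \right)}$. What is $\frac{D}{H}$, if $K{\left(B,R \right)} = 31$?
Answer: $- \frac{31 i \sqrt{1582}}{12656} \approx - 0.097425 i$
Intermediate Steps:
$D = 31$
$H = 8 i \sqrt{1582}$ ($H = \sqrt{-101248} = 8 i \sqrt{1582} \approx 318.19 i$)
$\frac{D}{H} = \frac{31}{8 i \sqrt{1582}} = 31 \left(- \frac{i \sqrt{1582}}{12656}\right) = - \frac{31 i \sqrt{1582}}{12656}$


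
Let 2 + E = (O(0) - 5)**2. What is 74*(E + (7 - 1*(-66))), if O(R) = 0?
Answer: 7104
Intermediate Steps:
E = 23 (E = -2 + (0 - 5)**2 = -2 + (-5)**2 = -2 + 25 = 23)
74*(E + (7 - 1*(-66))) = 74*(23 + (7 - 1*(-66))) = 74*(23 + (7 + 66)) = 74*(23 + 73) = 74*96 = 7104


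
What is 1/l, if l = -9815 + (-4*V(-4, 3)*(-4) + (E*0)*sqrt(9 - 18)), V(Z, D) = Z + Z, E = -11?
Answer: -1/9943 ≈ -0.00010057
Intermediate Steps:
V(Z, D) = 2*Z
l = -9943 (l = -9815 + (-8*(-4)*(-4) + (-11*0)*sqrt(9 - 18)) = -9815 + (-4*(-8)*(-4) + 0*sqrt(-9)) = -9815 + (32*(-4) + 0*(3*I)) = -9815 + (-128 + 0) = -9815 - 128 = -9943)
1/l = 1/(-9943) = -1/9943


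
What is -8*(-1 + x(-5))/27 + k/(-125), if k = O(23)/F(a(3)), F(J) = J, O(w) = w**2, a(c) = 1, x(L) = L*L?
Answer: -12761/1125 ≈ -11.343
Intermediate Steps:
x(L) = L**2
k = 529 (k = 23**2/1 = 529*1 = 529)
-8*(-1 + x(-5))/27 + k/(-125) = -8*(-1 + (-5)**2)/27 + 529/(-125) = -8*(-1 + 25)*(1/27) + 529*(-1/125) = -8*24*(1/27) - 529/125 = -192*1/27 - 529/125 = -64/9 - 529/125 = -12761/1125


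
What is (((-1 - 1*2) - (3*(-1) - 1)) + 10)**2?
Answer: 121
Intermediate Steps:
(((-1 - 1*2) - (3*(-1) - 1)) + 10)**2 = (((-1 - 2) - (-3 - 1)) + 10)**2 = ((-3 - 1*(-4)) + 10)**2 = ((-3 + 4) + 10)**2 = (1 + 10)**2 = 11**2 = 121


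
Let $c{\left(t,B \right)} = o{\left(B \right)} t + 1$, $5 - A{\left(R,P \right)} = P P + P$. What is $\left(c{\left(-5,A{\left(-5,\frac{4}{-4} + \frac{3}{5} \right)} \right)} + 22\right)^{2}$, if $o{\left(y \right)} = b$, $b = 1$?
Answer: $324$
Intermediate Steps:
$o{\left(y \right)} = 1$
$A{\left(R,P \right)} = 5 - P - P^{2}$ ($A{\left(R,P \right)} = 5 - \left(P P + P\right) = 5 - \left(P^{2} + P\right) = 5 - \left(P + P^{2}\right) = 5 - P - P^{2}$)
$c{\left(t,B \right)} = 1 + t$ ($c{\left(t,B \right)} = 1 t + 1 = t + 1 = 1 + t$)
$\left(c{\left(-5,A{\left(-5,\frac{4}{-4} + \frac{3}{5} \right)} \right)} + 22\right)^{2} = \left(\left(1 - 5\right) + 22\right)^{2} = \left(-4 + 22\right)^{2} = 18^{2} = 324$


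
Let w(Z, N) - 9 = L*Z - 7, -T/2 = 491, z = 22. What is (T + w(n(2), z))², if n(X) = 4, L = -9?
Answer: 1032256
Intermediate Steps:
T = -982 (T = -2*491 = -982)
w(Z, N) = 2 - 9*Z (w(Z, N) = 9 + (-9*Z - 7) = 9 + (-7 - 9*Z) = 2 - 9*Z)
(T + w(n(2), z))² = (-982 + (2 - 9*4))² = (-982 + (2 - 36))² = (-982 - 34)² = (-1016)² = 1032256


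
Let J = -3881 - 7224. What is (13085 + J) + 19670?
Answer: 21650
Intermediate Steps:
J = -11105
(13085 + J) + 19670 = (13085 - 11105) + 19670 = 1980 + 19670 = 21650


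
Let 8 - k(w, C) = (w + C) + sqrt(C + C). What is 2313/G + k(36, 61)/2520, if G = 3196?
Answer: 1386079/2013480 - sqrt(122)/2520 ≈ 0.68402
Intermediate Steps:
k(w, C) = 8 - C - w - sqrt(2)*sqrt(C) (k(w, C) = 8 - ((w + C) + sqrt(C + C)) = 8 - ((C + w) + sqrt(2*C)) = 8 - ((C + w) + sqrt(2)*sqrt(C)) = 8 - (C + w + sqrt(2)*sqrt(C)) = 8 + (-C - w - sqrt(2)*sqrt(C)) = 8 - C - w - sqrt(2)*sqrt(C))
2313/G + k(36, 61)/2520 = 2313/3196 + (8 - 1*61 - 1*36 - sqrt(2)*sqrt(61))/2520 = 2313*(1/3196) + (8 - 61 - 36 - sqrt(122))*(1/2520) = 2313/3196 + (-89 - sqrt(122))*(1/2520) = 2313/3196 + (-89/2520 - sqrt(122)/2520) = 1386079/2013480 - sqrt(122)/2520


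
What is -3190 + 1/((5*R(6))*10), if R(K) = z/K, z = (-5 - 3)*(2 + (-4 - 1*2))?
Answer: -2551997/800 ≈ -3190.0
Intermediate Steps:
z = 32 (z = -8*(2 + (-4 - 2)) = -8*(2 - 6) = -8*(-4) = 32)
R(K) = 32/K
-3190 + 1/((5*R(6))*10) = -3190 + 1/((5*(32/6))*10) = -3190 + 1/((5*(32*(1/6)))*10) = -3190 + 1/((5*(16/3))*10) = -3190 + 1/((80/3)*10) = -3190 + 1/(800/3) = -3190 + 3/800 = -2551997/800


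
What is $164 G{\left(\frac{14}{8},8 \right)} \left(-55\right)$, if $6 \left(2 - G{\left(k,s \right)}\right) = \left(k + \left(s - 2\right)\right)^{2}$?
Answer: $\frac{1734095}{24} \approx 72254.0$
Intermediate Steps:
$G{\left(k,s \right)} = 2 - \frac{\left(-2 + k + s\right)^{2}}{6}$ ($G{\left(k,s \right)} = 2 - \frac{\left(k + \left(s - 2\right)\right)^{2}}{6} = 2 - \frac{\left(k + \left(-2 + s\right)\right)^{2}}{6} = 2 - \frac{\left(-2 + k + s\right)^{2}}{6}$)
$164 G{\left(\frac{14}{8},8 \right)} \left(-55\right) = 164 \left(2 - \frac{\left(-2 + \frac{14}{8} + 8\right)^{2}}{6}\right) \left(-55\right) = 164 \left(2 - \frac{\left(-2 + 14 \cdot \frac{1}{8} + 8\right)^{2}}{6}\right) \left(-55\right) = 164 \left(2 - \frac{\left(-2 + \frac{7}{4} + 8\right)^{2}}{6}\right) \left(-55\right) = 164 \left(2 - \frac{\left(\frac{31}{4}\right)^{2}}{6}\right) \left(-55\right) = 164 \left(2 - \frac{961}{96}\right) \left(-55\right) = 164 \left(- \frac{769}{96}\right) \left(-55\right) = \left(- \frac{31529}{24}\right) \left(-55\right) = \frac{1734095}{24}$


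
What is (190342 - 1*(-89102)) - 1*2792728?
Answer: -2513284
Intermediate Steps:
(190342 - 1*(-89102)) - 1*2792728 = (190342 + 89102) - 2792728 = 279444 - 2792728 = -2513284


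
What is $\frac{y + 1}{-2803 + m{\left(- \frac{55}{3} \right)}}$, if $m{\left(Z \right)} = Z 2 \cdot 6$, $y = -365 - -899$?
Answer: $- \frac{535}{3023} \approx -0.17698$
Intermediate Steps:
$y = 534$ ($y = -365 + 899 = 534$)
$m{\left(Z \right)} = 12 Z$ ($m{\left(Z \right)} = 2 Z 6 = 12 Z$)
$\frac{y + 1}{-2803 + m{\left(- \frac{55}{3} \right)}} = \frac{534 + 1}{-2803 + 12 \left(- \frac{55}{3}\right)} = \frac{535}{-2803 + 12 \left(\left(-55\right) \frac{1}{3}\right)} = \frac{535}{-2803 + 12 \left(- \frac{55}{3}\right)} = \frac{535}{-2803 - 220} = \frac{535}{-3023} = 535 \left(- \frac{1}{3023}\right) = - \frac{535}{3023}$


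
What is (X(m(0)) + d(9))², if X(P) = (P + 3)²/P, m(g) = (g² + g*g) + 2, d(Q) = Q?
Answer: 1849/4 ≈ 462.25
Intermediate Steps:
m(g) = 2 + 2*g² (m(g) = (g² + g²) + 2 = 2*g² + 2 = 2 + 2*g²)
X(P) = (3 + P)²/P
(X(m(0)) + d(9))² = ((3 + (2 + 2*0²))²/(2 + 2*0²) + 9)² = ((3 + (2 + 2*0))²/(2 + 2*0) + 9)² = ((3 + (2 + 0))²/(2 + 0) + 9)² = ((3 + 2)²/2 + 9)² = ((½)*5² + 9)² = ((½)*25 + 9)² = (25/2 + 9)² = (43/2)² = 1849/4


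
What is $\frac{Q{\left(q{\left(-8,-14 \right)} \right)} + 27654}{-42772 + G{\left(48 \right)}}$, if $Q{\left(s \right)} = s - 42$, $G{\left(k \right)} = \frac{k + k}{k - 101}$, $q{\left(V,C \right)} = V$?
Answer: $- \frac{5459}{8459} \approx -0.64535$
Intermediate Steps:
$G{\left(k \right)} = \frac{2 k}{-101 + k}$
$Q{\left(s \right)} = -42 + s$ ($Q{\left(s \right)} = s - 42 = -42 + s$)
$\frac{Q{\left(q{\left(-8,-14 \right)} \right)} + 27654}{-42772 + G{\left(48 \right)}} = \frac{\left(-42 - 8\right) + 27654}{-42772 + 2 \cdot 48 \frac{1}{-101 + 48}} = \frac{-50 + 27654}{-42772 + 2 \cdot 48 \frac{1}{-53}} = \frac{27604}{-42772 + 2 \cdot 48 \left(- \frac{1}{53}\right)} = \frac{27604}{-42772 - \frac{96}{53}} = \frac{27604}{- \frac{2267012}{53}} = 27604 \left(- \frac{53}{2267012}\right) = - \frac{5459}{8459}$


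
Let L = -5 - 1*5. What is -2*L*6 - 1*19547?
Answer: -19427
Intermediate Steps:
L = -10 (L = -5 - 5 = -10)
-2*L*6 - 1*19547 = -2*(-10)*6 - 1*19547 = 20*6 - 19547 = 120 - 19547 = -19427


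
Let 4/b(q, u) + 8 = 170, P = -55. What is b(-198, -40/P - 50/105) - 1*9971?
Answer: -807649/81 ≈ -9971.0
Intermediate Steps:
b(q, u) = 2/81 (b(q, u) = 4/(-8 + 170) = 4/162 = 4*(1/162) = 2/81)
b(-198, -40/P - 50/105) - 1*9971 = 2/81 - 1*9971 = 2/81 - 9971 = -807649/81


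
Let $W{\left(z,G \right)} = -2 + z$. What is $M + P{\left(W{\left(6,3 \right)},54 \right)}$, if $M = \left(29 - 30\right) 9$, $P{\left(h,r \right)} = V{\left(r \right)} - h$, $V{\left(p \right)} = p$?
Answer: $41$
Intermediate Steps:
$P{\left(h,r \right)} = r - h$
$M = -9$ ($M = \left(-1\right) 9 = -9$)
$M + P{\left(W{\left(6,3 \right)},54 \right)} = -9 + \left(54 - \left(-2 + 6\right)\right) = -9 + \left(54 - 4\right) = -9 + 50 = 41$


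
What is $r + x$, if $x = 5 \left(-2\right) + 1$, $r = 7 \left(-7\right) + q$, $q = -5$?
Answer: $-63$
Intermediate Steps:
$r = -54$ ($r = 7 \left(-7\right) - 5 = -49 - 5 = -54$)
$x = -9$ ($x = -10 + 1 = -9$)
$r + x = -54 - 9 = -63$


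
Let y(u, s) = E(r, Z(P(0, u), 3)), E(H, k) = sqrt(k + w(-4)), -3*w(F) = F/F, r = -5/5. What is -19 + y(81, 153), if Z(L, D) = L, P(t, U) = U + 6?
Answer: -19 + 2*sqrt(195)/3 ≈ -9.6905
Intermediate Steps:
P(t, U) = 6 + U
r = -1 (r = -5*1/5 = -1)
w(F) = -1/3 (w(F) = -F/(3*F) = -1/3*1 = -1/3)
E(H, k) = sqrt(-1/3 + k) (E(H, k) = sqrt(k - 1/3) = sqrt(-1/3 + k))
y(u, s) = sqrt(51 + 9*u)/3 (y(u, s) = sqrt(-3 + 9*(6 + u))/3 = sqrt(-3 + (54 + 9*u))/3 = sqrt(51 + 9*u)/3)
-19 + y(81, 153) = -19 + sqrt(51 + 9*81)/3 = -19 + sqrt(51 + 729)/3 = -19 + sqrt(780)/3 = -19 + (2*sqrt(195))/3 = -19 + 2*sqrt(195)/3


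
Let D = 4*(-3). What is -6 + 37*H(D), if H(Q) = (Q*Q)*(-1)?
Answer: -5334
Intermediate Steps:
D = -12
H(Q) = -Q**2 (H(Q) = Q**2*(-1) = -Q**2)
-6 + 37*H(D) = -6 + 37*(-1*(-12)**2) = -6 + 37*(-1*144) = -6 + 37*(-144) = -6 - 5328 = -5334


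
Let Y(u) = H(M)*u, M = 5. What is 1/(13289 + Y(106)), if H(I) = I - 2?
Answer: 1/13607 ≈ 7.3492e-5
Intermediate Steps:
H(I) = -2 + I
Y(u) = 3*u (Y(u) = (-2 + 5)*u = 3*u)
1/(13289 + Y(106)) = 1/(13289 + 3*106) = 1/(13289 + 318) = 1/13607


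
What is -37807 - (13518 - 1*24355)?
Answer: -26970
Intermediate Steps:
-37807 - (13518 - 1*24355) = -37807 - (13518 - 24355) = -37807 - 1*(-10837) = -37807 + 10837 = -26970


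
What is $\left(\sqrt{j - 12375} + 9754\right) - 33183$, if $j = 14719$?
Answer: $-23429 + 2 \sqrt{586} \approx -23381.0$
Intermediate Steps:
$\left(\sqrt{j - 12375} + 9754\right) - 33183 = \left(\sqrt{14719 - 12375} + 9754\right) - 33183 = \left(\sqrt{2344} + 9754\right) - 33183 = \left(2 \sqrt{586} + 9754\right) - 33183 = \left(9754 + 2 \sqrt{586}\right) - 33183 = -23429 + 2 \sqrt{586}$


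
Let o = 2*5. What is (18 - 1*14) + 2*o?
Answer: 24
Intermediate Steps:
o = 10
(18 - 1*14) + 2*o = (18 - 1*14) + 2*10 = (18 - 14) + 20 = 4 + 20 = 24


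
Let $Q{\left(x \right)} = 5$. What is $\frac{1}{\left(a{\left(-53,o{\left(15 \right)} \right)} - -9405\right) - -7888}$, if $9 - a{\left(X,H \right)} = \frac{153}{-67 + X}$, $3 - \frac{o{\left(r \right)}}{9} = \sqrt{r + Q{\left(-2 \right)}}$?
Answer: $\frac{40}{692131} \approx 5.7793 \cdot 10^{-5}$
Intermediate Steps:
$o{\left(r \right)} = 27 - 9 \sqrt{5 + r}$ ($o{\left(r \right)} = 27 - 9 \sqrt{r + 5} = 27 - 9 \sqrt{5 + r}$)
$a{\left(X,H \right)} = 9 - \frac{153}{-67 + X}$
$\frac{1}{\left(a{\left(-53,o{\left(15 \right)} \right)} - -9405\right) - -7888} = \frac{1}{\left(\frac{9 \left(-84 - 53\right)}{-67 - 53} - -9405\right) - -7888} = \frac{1}{\left(9 \frac{1}{-120} \left(-137\right) + 9405\right) + 7888} = \frac{1}{\left(9 \left(- \frac{1}{120}\right) \left(-137\right) + 9405\right) + 7888} = \frac{1}{\left(\frac{411}{40} + 9405\right) + 7888} = \frac{1}{\frac{376611}{40} + 7888} = \frac{1}{\frac{692131}{40}} = \frac{40}{692131}$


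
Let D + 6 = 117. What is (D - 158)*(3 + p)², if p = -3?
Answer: 0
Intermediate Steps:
D = 111 (D = -6 + 117 = 111)
(D - 158)*(3 + p)² = (111 - 158)*(3 - 3)² = -47*0² = -47*0 = 0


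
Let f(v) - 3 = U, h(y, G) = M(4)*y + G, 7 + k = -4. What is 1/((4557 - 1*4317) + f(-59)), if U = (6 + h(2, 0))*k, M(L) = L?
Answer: 1/89 ≈ 0.011236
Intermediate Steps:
k = -11 (k = -7 - 4 = -11)
h(y, G) = G + 4*y (h(y, G) = 4*y + G = G + 4*y)
U = -154 (U = (6 + (0 + 4*2))*(-11) = (6 + (0 + 8))*(-11) = (6 + 8)*(-11) = 14*(-11) = -154)
f(v) = -151 (f(v) = 3 - 154 = -151)
1/((4557 - 1*4317) + f(-59)) = 1/((4557 - 1*4317) - 151) = 1/((4557 - 4317) - 151) = 1/(240 - 151) = 1/89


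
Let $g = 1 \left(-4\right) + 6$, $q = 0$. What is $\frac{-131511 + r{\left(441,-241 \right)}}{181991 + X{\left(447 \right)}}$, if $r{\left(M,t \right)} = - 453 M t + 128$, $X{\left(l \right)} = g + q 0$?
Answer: $\frac{6859130}{25999} \approx 263.82$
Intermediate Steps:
$g = 2$ ($g = -4 + 6 = 2$)
$X{\left(l \right)} = 2$ ($X{\left(l \right)} = 2 + 0 \cdot 0 = 2 + 0 = 2$)
$r{\left(M,t \right)} = 128 - 453 M t$ ($r{\left(M,t \right)} = - 453 M t + 128 = 128 - 453 M t$)
$\frac{-131511 + r{\left(441,-241 \right)}}{181991 + X{\left(447 \right)}} = \frac{-131511 - \left(-128 + 199773 \left(-241\right)\right)}{181991 + 2} = \frac{-131511 + \left(128 + 48145293\right)}{181993} = \left(-131511 + 48145421\right) \frac{1}{181993} = 48013910 \cdot \frac{1}{181993} = \frac{6859130}{25999}$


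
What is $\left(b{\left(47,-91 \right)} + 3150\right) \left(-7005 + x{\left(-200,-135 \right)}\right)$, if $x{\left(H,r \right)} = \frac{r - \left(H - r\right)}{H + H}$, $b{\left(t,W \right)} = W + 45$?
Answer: $- \frac{108714884}{5} \approx -2.1743 \cdot 10^{7}$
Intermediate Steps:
$b{\left(t,W \right)} = 45 + W$
$x{\left(H,r \right)} = \frac{- H + 2 r}{2 H}$
$\left(b{\left(47,-91 \right)} + 3150\right) \left(-7005 + x{\left(-200,-135 \right)}\right) = \left(\left(45 - 91\right) + 3150\right) \left(-7005 + \frac{-135 - -100}{-200}\right) = \left(-46 + 3150\right) \left(-7005 - \frac{-135 + 100}{200}\right) = 3104 \left(-7005 - - \frac{7}{40}\right) = 3104 \left(-7005 + \frac{7}{40}\right) = 3104 \left(- \frac{280193}{40}\right) = - \frac{108714884}{5}$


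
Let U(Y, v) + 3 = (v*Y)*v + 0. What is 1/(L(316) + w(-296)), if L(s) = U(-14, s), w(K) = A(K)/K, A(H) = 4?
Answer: -74/103451039 ≈ -7.1531e-7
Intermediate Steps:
U(Y, v) = -3 + Y*v² (U(Y, v) = -3 + ((v*Y)*v + 0) = -3 + ((Y*v)*v + 0) = -3 + (Y*v² + 0) = -3 + Y*v²)
w(K) = 4/K
L(s) = -3 - 14*s²
1/(L(316) + w(-296)) = 1/((-3 - 14*316²) + 4/(-296)) = 1/((-3 - 14*99856) + 4*(-1/296)) = 1/((-3 - 1397984) - 1/74) = 1/(-1397987 - 1/74) = 1/(-103451039/74) = -74/103451039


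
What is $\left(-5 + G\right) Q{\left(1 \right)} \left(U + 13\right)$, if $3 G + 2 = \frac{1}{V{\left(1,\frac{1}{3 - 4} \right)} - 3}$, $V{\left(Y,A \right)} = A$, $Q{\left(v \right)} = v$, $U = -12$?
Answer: $- \frac{23}{4} \approx -5.75$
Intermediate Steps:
$G = - \frac{3}{4}$ ($G = - \frac{2}{3} + \frac{1}{3 \left(\frac{1}{3 - 4} - 3\right)} = - \frac{2}{3} + \frac{1}{3 \left(\frac{1}{-1} - 3\right)} = - \frac{2}{3} + \frac{1}{3 \left(-1 - 3\right)} = - \frac{2}{3} + \frac{1}{3 \left(-4\right)} = - \frac{2}{3} + \frac{1}{3} \left(- \frac{1}{4}\right) = - \frac{2}{3} - \frac{1}{12} = - \frac{3}{4} \approx -0.75$)
$\left(-5 + G\right) Q{\left(1 \right)} \left(U + 13\right) = \left(-5 - \frac{3}{4}\right) 1 \left(-12 + 13\right) = \left(- \frac{23}{4}\right) 1 \cdot 1 = \left(- \frac{23}{4}\right) 1 = - \frac{23}{4}$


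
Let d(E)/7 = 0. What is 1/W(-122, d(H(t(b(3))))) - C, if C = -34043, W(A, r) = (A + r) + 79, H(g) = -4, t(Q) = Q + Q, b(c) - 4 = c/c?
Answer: 1463848/43 ≈ 34043.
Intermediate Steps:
b(c) = 5 (b(c) = 4 + c/c = 4 + 1 = 5)
t(Q) = 2*Q
d(E) = 0 (d(E) = 7*0 = 0)
W(A, r) = 79 + A + r
1/W(-122, d(H(t(b(3))))) - C = 1/(79 - 122 + 0) - 1*(-34043) = 1/(-43) + 34043 = -1/43 + 34043 = 1463848/43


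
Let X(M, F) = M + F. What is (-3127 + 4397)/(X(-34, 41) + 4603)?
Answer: 127/461 ≈ 0.27549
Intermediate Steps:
X(M, F) = F + M
(-3127 + 4397)/(X(-34, 41) + 4603) = (-3127 + 4397)/((41 - 34) + 4603) = 1270/(7 + 4603) = 1270/4610 = 1270*(1/4610) = 127/461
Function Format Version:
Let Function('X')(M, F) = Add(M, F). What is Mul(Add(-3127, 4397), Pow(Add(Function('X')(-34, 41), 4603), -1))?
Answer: Rational(127, 461) ≈ 0.27549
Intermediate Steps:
Function('X')(M, F) = Add(F, M)
Mul(Add(-3127, 4397), Pow(Add(Function('X')(-34, 41), 4603), -1)) = Mul(Add(-3127, 4397), Pow(Add(Add(41, -34), 4603), -1)) = Mul(1270, Pow(Add(7, 4603), -1)) = Mul(1270, Pow(4610, -1)) = Mul(1270, Rational(1, 4610)) = Rational(127, 461)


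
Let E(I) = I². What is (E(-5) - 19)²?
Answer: 36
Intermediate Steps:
(E(-5) - 19)² = ((-5)² - 19)² = (25 - 19)² = 6² = 36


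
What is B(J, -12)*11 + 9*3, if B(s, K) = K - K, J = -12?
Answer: 27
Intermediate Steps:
B(s, K) = 0
B(J, -12)*11 + 9*3 = 0*11 + 9*3 = 0 + 27 = 27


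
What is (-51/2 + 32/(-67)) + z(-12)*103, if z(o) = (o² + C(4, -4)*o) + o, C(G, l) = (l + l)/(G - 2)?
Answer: 2480879/134 ≈ 18514.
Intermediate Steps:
C(G, l) = 2*l/(-2 + G) (C(G, l) = (2*l)/(-2 + G) = 2*l/(-2 + G))
z(o) = o² - 3*o (z(o) = (o² + (2*(-4)/(-2 + 4))*o) + o = (o² + (2*(-4)/2)*o) + o = (o² + (2*(-4)*(½))*o) + o = (o² - 4*o) + o = o² - 3*o)
(-51/2 + 32/(-67)) + z(-12)*103 = (-51/2 + 32/(-67)) - 12*(-3 - 12)*103 = (-51*½ + 32*(-1/67)) - 12*(-15)*103 = (-51/2 - 32/67) + 180*103 = -3481/134 + 18540 = 2480879/134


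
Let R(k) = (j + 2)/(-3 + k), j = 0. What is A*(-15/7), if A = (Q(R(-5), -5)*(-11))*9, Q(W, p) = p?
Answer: -7425/7 ≈ -1060.7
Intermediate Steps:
R(k) = 2/(-3 + k) (R(k) = (0 + 2)/(-3 + k) = 2/(-3 + k))
A = 495 (A = -5*(-11)*9 = 55*9 = 495)
A*(-15/7) = 495*(-15/7) = -7425/7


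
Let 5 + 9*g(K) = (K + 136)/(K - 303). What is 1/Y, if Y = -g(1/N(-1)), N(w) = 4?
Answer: 3633/2200 ≈ 1.6514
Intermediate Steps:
g(K) = -5/9 + (136 + K)/(9*(-303 + K)) (g(K) = -5/9 + ((K + 136)/(K - 303))/9 = -5/9 + ((136 + K)/(-303 + K))/9 = -5/9 + (136 + K)/(9*(-303 + K)))
Y = 2200/3633 (Y = -(1651 - 4/4)/(9*(-303 + 1/4)) = -(1651 - 4*¼)/(9*(-303 + ¼)) = -(1651 - 1)/(9*(-1211/4)) = -(-4)*1650/(9*1211) = -1*(-2200/3633) = 2200/3633 ≈ 0.60556)
1/Y = 1/(2200/3633) = 3633/2200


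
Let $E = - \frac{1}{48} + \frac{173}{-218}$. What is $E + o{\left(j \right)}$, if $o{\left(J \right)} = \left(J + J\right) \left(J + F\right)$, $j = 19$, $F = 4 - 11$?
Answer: $\frac{2381531}{5232} \approx 455.19$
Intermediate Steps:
$F = -7$ ($F = 4 - 11 = -7$)
$o{\left(J \right)} = 2 J \left(-7 + J\right)$ ($o{\left(J \right)} = \left(J + J\right) \left(J - 7\right) = 2 J \left(-7 + J\right)$)
$E = - \frac{4261}{5232}$ ($E = \left(-1\right) \frac{1}{48} + 173 \left(- \frac{1}{218}\right) = - \frac{1}{48} - \frac{173}{218} = - \frac{4261}{5232} \approx -0.81441$)
$E + o{\left(j \right)} = - \frac{4261}{5232} + 2 \cdot 19 \left(-7 + 19\right) = - \frac{4261}{5232} + 2 \cdot 19 \cdot 12 = - \frac{4261}{5232} + 456 = \frac{2381531}{5232}$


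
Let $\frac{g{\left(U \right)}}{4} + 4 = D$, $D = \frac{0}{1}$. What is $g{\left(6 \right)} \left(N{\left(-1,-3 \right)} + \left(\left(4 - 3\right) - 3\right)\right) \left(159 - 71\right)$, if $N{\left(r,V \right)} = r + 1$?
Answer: $2816$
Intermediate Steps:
$N{\left(r,V \right)} = 1 + r$
$D = 0$ ($D = 0 \cdot 1 = 0$)
$g{\left(U \right)} = -16$ ($g{\left(U \right)} = -16 + 4 \cdot 0 = -16 + 0 = -16$)
$g{\left(6 \right)} \left(N{\left(-1,-3 \right)} + \left(\left(4 - 3\right) - 3\right)\right) \left(159 - 71\right) = - 16 \left(\left(1 - 1\right) + \left(\left(4 - 3\right) - 3\right)\right) \left(159 - 71\right) = - 16 \left(0 + \left(1 - 3\right)\right) 88 = - 16 \left(0 - 2\right) 88 = \left(-16\right) \left(-2\right) 88 = 32 \cdot 88 = 2816$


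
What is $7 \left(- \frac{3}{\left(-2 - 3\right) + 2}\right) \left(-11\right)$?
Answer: $-77$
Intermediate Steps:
$7 \left(- \frac{3}{\left(-2 - 3\right) + 2}\right) \left(-11\right) = 7 \left(- \frac{3}{-5 + 2}\right) \left(-11\right) = 7 \left(- \frac{3}{-3}\right) \left(-11\right) = 7 \left(\left(-3\right) \left(- \frac{1}{3}\right)\right) \left(-11\right) = 7 \cdot 1 \left(-11\right) = 7 \left(-11\right) = -77$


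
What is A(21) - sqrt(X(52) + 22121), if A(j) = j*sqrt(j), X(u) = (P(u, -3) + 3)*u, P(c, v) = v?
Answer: -sqrt(22121) + 21*sqrt(21) ≈ -52.497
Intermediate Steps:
X(u) = 0 (X(u) = (-3 + 3)*u = 0*u = 0)
A(j) = j**(3/2)
A(21) - sqrt(X(52) + 22121) = 21**(3/2) - sqrt(0 + 22121) = 21*sqrt(21) - sqrt(22121) = -sqrt(22121) + 21*sqrt(21)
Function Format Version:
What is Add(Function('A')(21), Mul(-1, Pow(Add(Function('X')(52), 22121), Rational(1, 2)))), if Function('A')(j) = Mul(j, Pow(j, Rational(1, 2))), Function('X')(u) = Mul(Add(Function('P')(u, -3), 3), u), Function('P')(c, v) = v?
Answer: Add(Mul(-1, Pow(22121, Rational(1, 2))), Mul(21, Pow(21, Rational(1, 2)))) ≈ -52.497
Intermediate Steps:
Function('X')(u) = 0 (Function('X')(u) = Mul(Add(-3, 3), u) = Mul(0, u) = 0)
Function('A')(j) = Pow(j, Rational(3, 2))
Add(Function('A')(21), Mul(-1, Pow(Add(Function('X')(52), 22121), Rational(1, 2)))) = Add(Pow(21, Rational(3, 2)), Mul(-1, Pow(Add(0, 22121), Rational(1, 2)))) = Add(Mul(21, Pow(21, Rational(1, 2))), Mul(-1, Pow(22121, Rational(1, 2)))) = Add(Mul(-1, Pow(22121, Rational(1, 2))), Mul(21, Pow(21, Rational(1, 2))))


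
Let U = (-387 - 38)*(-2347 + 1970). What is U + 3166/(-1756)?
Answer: 140675967/878 ≈ 1.6022e+5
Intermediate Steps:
U = 160225 (U = -425*(-377) = 160225)
U + 3166/(-1756) = 160225 + 3166/(-1756) = 160225 + 3166*(-1/1756) = 160225 - 1583/878 = 140675967/878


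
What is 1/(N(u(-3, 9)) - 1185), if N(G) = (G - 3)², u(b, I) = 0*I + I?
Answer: -1/1149 ≈ -0.00087032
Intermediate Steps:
u(b, I) = I (u(b, I) = 0 + I = I)
N(G) = (-3 + G)²
1/(N(u(-3, 9)) - 1185) = 1/((-3 + 9)² - 1185) = 1/(6² - 1185) = 1/(36 - 1185) = 1/(-1149) = -1/1149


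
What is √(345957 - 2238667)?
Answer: I*√1892710 ≈ 1375.8*I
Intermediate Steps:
√(345957 - 2238667) = √(-1892710) = I*√1892710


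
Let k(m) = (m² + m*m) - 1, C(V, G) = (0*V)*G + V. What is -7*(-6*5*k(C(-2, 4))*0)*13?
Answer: 0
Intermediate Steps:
C(V, G) = V (C(V, G) = 0*G + V = 0 + V = V)
k(m) = -1 + 2*m² (k(m) = (m² + m²) - 1 = 2*m² - 1 = -1 + 2*m²)
-7*(-6*5*k(C(-2, 4))*0)*13 = -7*(-6*5*(-1 + 2*(-2)²)*0)*13 = -7*(-6*5*(-1 + 2*4)*0)*13 = -7*(-6*5*(-1 + 8)*0)*13 = -7*(-6*5*7*0)*13 = -7*(-210*0)*13 = -7*(-6*0)*13 = -0*13 = -7*0 = 0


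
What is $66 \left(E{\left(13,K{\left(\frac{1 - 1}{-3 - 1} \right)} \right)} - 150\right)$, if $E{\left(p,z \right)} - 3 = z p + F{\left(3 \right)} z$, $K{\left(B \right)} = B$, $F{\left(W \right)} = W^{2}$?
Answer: $-9702$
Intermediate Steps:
$E{\left(p,z \right)} = 3 + 9 z + p z$ ($E{\left(p,z \right)} = 3 + \left(z p + 3^{2} z\right) = 3 + \left(p z + 9 z\right) = 3 + \left(9 z + p z\right) = 3 + 9 z + p z$)
$66 \left(E{\left(13,K{\left(\frac{1 - 1}{-3 - 1} \right)} \right)} - 150\right) = 66 \left(\left(3 + 9 \frac{1 - 1}{-3 - 1} + 13 \frac{1 - 1}{-3 - 1}\right) - 150\right) = 66 \left(\left(3 + 9 \frac{0}{-4} + 13 \frac{0}{-4}\right) - 150\right) = 66 \left(\left(3 + 9 \cdot 0 \left(- \frac{1}{4}\right) + 13 \cdot 0 \left(- \frac{1}{4}\right)\right) - 150\right) = 66 \left(\left(3 + 9 \cdot 0 + 13 \cdot 0\right) - 150\right) = 66 \left(\left(3 + 0 + 0\right) - 150\right) = 66 \left(3 - 150\right) = 66 \left(-147\right) = -9702$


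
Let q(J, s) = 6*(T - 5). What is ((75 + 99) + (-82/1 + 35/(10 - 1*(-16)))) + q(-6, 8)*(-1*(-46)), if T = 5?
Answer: 2427/26 ≈ 93.346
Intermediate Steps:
q(J, s) = 0 (q(J, s) = 6*(5 - 5) = 6*0 = 0)
((75 + 99) + (-82/1 + 35/(10 - 1*(-16)))) + q(-6, 8)*(-1*(-46)) = ((75 + 99) + (-82/1 + 35/(10 - 1*(-16)))) + 0*(-1*(-46)) = (174 + (-82*1 + 35/(10 + 16))) + 0*46 = (174 + (-82 + 35/26)) + 0 = (174 - 2097/26) + 0 = 2427/26 + 0 = 2427/26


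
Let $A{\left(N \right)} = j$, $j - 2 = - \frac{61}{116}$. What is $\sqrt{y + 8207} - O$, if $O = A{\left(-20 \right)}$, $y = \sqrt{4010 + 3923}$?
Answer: $- \frac{171}{116} + \sqrt{8207 + \sqrt{7933}} \approx 89.609$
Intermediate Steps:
$j = \frac{171}{116}$ ($j = 2 - \frac{61}{116} = \frac{171}{116} \approx 1.4741$)
$y = \sqrt{7933} \approx 89.067$
$A{\left(N \right)} = \frac{171}{116}$
$O = \frac{171}{116} \approx 1.4741$
$\sqrt{y + 8207} - O = \sqrt{\sqrt{7933} + 8207} - \frac{171}{116} = \sqrt{8207 + \sqrt{7933}} - \frac{171}{116} = - \frac{171}{116} + \sqrt{8207 + \sqrt{7933}}$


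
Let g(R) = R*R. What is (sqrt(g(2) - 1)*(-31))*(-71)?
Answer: 2201*sqrt(3) ≈ 3812.2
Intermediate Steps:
g(R) = R**2
(sqrt(g(2) - 1)*(-31))*(-71) = (sqrt(2**2 - 1)*(-31))*(-71) = (sqrt(4 - 1)*(-31))*(-71) = (sqrt(3)*(-31))*(-71) = -31*sqrt(3)*(-71) = 2201*sqrt(3)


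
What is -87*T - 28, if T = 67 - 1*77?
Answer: 842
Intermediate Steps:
T = -10 (T = 67 - 77 = -10)
-87*T - 28 = -87*(-10) - 28 = 870 - 28 = 842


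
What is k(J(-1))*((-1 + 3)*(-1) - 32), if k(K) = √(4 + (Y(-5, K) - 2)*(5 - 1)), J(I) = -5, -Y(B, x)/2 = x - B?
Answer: -68*I ≈ -68.0*I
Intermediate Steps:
Y(B, x) = -2*x + 2*B (Y(B, x) = -2*(x - B) = -2*x + 2*B)
k(K) = √(-44 - 8*K) (k(K) = √(4 + ((-2*K + 2*(-5)) - 2)*(5 - 1)) = √(4 + ((-2*K - 10) - 2)*4) = √(4 + ((-10 - 2*K) - 2)*4) = √(4 + (-12 - 2*K)*4) = √(4 + (-48 - 8*K)) = √(-44 - 8*K))
k(J(-1))*((-1 + 3)*(-1) - 32) = (2*√(-11 - 2*(-5)))*((-1 + 3)*(-1) - 32) = (2*√(-11 + 10))*(2*(-1) - 32) = (2*√(-1))*(-2 - 32) = (2*I)*(-34) = -68*I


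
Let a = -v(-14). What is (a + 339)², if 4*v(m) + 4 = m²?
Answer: 84681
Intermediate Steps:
v(m) = -1 + m²/4
a = -48 (a = -(-1 + (¼)*(-14)²) = -(-1 + (¼)*196) = -(-1 + 49) = -1*48 = -48)
(a + 339)² = (-48 + 339)² = 291² = 84681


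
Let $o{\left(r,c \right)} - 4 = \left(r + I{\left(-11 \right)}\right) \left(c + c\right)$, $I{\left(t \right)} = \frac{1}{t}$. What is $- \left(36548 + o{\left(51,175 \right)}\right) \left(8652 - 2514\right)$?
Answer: $-333724176$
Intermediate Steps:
$o{\left(r,c \right)} = 4 + 2 c \left(- \frac{1}{11} + r\right)$ ($o{\left(r,c \right)} = 4 + \left(r + \frac{1}{-11}\right) \left(c + c\right) = 4 + \left(r - \frac{1}{11}\right) 2 c = 4 + \left(- \frac{1}{11} + r\right) 2 c = 4 + 2 c \left(- \frac{1}{11} + r\right)$)
$- \left(36548 + o{\left(51,175 \right)}\right) \left(8652 - 2514\right) = - \left(36548 + \left(4 - \frac{350}{11} + 2 \cdot 175 \cdot 51\right)\right) \left(8652 - 2514\right) = - \left(36548 + \left(4 - \frac{350}{11} + 17850\right)\right) 6138 = - \left(36548 + \frac{196044}{11}\right) 6138 = - \frac{598072 \cdot 6138}{11} = \left(-1\right) 333724176 = -333724176$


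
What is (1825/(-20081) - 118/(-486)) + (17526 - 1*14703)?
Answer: 13776086413/4879683 ≈ 2823.2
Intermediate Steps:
(1825/(-20081) - 118/(-486)) + (17526 - 1*14703) = (1825*(-1/20081) - 118*(-1/486)) + (17526 - 14703) = (-1825/20081 + 59/243) + 2823 = 741304/4879683 + 2823 = 13776086413/4879683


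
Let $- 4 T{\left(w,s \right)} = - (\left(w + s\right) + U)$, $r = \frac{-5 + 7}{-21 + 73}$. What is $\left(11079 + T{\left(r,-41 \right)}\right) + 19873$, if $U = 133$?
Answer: $\frac{3221401}{104} \approx 30975.0$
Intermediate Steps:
$r = \frac{1}{26}$ ($r = \frac{2}{52} = 2 \cdot \frac{1}{52} = \frac{1}{26} \approx 0.038462$)
$T{\left(w,s \right)} = \frac{133}{4} + \frac{s}{4} + \frac{w}{4}$ ($T{\left(w,s \right)} = - \frac{\left(-1\right) \left(\left(w + s\right) + 133\right)}{4} = - \frac{\left(-1\right) \left(\left(s + w\right) + 133\right)}{4} = - \frac{\left(-1\right) \left(133 + s + w\right)}{4} = - \frac{-133 - s - w}{4} = \frac{133}{4} + \frac{s}{4} + \frac{w}{4}$)
$\left(11079 + T{\left(r,-41 \right)}\right) + 19873 = \left(11079 + \left(\frac{133}{4} + \frac{1}{4} \left(-41\right) + \frac{1}{4} \cdot \frac{1}{26}\right)\right) + 19873 = \left(11079 + \left(\frac{133}{4} - \frac{41}{4} + \frac{1}{104}\right)\right) + 19873 = \left(11079 + \frac{2393}{104}\right) + 19873 = \frac{1154609}{104} + 19873 = \frac{3221401}{104}$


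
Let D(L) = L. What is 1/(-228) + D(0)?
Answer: -1/228 ≈ -0.0043860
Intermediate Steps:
1/(-228) + D(0) = 1/(-228) + 0 = -1/228 + 0 = -1/228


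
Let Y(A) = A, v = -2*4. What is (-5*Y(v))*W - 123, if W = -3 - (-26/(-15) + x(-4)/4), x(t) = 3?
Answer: -1027/3 ≈ -342.33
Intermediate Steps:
v = -8
W = -329/60 (W = -3 - (-26/(-15) + 3/4) = -3 - (-26*(-1/15) + 3*(¼)) = -3 - (26/15 + ¾) = -3 - 1*149/60 = -3 - 149/60 = -329/60 ≈ -5.4833)
(-5*Y(v))*W - 123 = -5*(-8)*(-329/60) - 123 = 40*(-329/60) - 123 = -658/3 - 123 = -1027/3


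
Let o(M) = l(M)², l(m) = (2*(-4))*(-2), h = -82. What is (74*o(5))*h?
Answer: -1553408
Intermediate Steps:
l(m) = 16 (l(m) = -8*(-2) = 16)
o(M) = 256 (o(M) = 16² = 256)
(74*o(5))*h = (74*256)*(-82) = 18944*(-82) = -1553408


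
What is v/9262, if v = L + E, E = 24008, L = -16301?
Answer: 7707/9262 ≈ 0.83211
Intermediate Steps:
v = 7707 (v = -16301 + 24008 = 7707)
v/9262 = 7707/9262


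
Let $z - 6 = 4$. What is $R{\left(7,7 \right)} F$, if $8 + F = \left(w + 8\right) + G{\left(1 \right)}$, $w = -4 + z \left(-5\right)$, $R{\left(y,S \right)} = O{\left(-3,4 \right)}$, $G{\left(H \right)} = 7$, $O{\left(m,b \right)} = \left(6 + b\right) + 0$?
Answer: $-470$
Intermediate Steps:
$O{\left(m,b \right)} = 6 + b$
$z = 10$ ($z = 6 + 4 = 10$)
$R{\left(y,S \right)} = 10$ ($R{\left(y,S \right)} = 6 + 4 = 10$)
$w = -54$ ($w = -4 + 10 \left(-5\right) = -4 - 50 = -54$)
$F = -47$ ($F = -8 + \left(\left(-54 + 8\right) + 7\right) = -8 + \left(-46 + 7\right) = -8 - 39 = -47$)
$R{\left(7,7 \right)} F = 10 \left(-47\right) = -470$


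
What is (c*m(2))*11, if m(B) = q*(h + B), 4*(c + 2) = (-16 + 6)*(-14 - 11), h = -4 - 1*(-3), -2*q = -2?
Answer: 1331/2 ≈ 665.50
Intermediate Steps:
q = 1 (q = -1/2*(-2) = 1)
h = -1 (h = -4 + 3 = -1)
c = 121/2 (c = -2 + ((-16 + 6)*(-14 - 11))/4 = -2 + (-10*(-25))/4 = -2 + (1/4)*250 = -2 + 125/2 = 121/2 ≈ 60.500)
m(B) = -1 + B (m(B) = 1*(-1 + B) = -1 + B)
(c*m(2))*11 = (121*(-1 + 2)/2)*11 = ((121/2)*1)*11 = (121/2)*11 = 1331/2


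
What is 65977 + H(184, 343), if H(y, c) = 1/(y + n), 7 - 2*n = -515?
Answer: 29359766/445 ≈ 65977.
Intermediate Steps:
n = 261 (n = 7/2 - ½*(-515) = 7/2 + 515/2 = 261)
H(y, c) = 1/(261 + y) (H(y, c) = 1/(y + 261) = 1/(261 + y))
65977 + H(184, 343) = 65977 + 1/(261 + 184) = 65977 + 1/445 = 29359766/445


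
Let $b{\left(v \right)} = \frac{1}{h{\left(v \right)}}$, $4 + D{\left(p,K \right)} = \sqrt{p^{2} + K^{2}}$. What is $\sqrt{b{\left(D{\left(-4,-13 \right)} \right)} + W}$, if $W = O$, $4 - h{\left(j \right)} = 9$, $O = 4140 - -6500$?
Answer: $\frac{3 \sqrt{29555}}{5} \approx 103.15$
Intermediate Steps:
$O = 10640$ ($O = 4140 + 6500 = 10640$)
$h{\left(j \right)} = -5$ ($h{\left(j \right)} = 4 - 9 = -5$)
$D{\left(p,K \right)} = -4 + \sqrt{K^{2} + p^{2}}$ ($D{\left(p,K \right)} = -4 + \sqrt{p^{2} + K^{2}} = -4 + \sqrt{K^{2} + p^{2}}$)
$b{\left(v \right)} = - \frac{1}{5}$ ($b{\left(v \right)} = \frac{1}{-5} = - \frac{1}{5}$)
$W = 10640$
$\sqrt{b{\left(D{\left(-4,-13 \right)} \right)} + W} = \sqrt{- \frac{1}{5} + 10640} = \sqrt{\frac{53199}{5}} = \frac{3 \sqrt{29555}}{5}$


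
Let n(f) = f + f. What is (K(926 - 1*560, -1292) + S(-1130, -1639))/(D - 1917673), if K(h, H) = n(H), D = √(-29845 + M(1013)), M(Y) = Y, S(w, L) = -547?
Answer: 6004234163/3677469763761 + 12524*I*√1802/3677469763761 ≈ 0.0016327 + 1.4457e-7*I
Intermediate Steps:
n(f) = 2*f
D = 4*I*√1802 (D = √(-29845 + 1013) = √(-28832) = 4*I*√1802 ≈ 169.8*I)
K(h, H) = 2*H
(K(926 - 1*560, -1292) + S(-1130, -1639))/(D - 1917673) = (2*(-1292) - 547)/(4*I*√1802 - 1917673) = (-2584 - 547)/(-1917673 + 4*I*√1802) = -3131/(-1917673 + 4*I*√1802)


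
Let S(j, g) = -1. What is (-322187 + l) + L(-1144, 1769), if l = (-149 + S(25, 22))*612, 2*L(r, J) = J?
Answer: -826205/2 ≈ -4.1310e+5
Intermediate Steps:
L(r, J) = J/2
l = -91800 (l = (-149 - 1)*612 = -150*612 = -91800)
(-322187 + l) + L(-1144, 1769) = (-322187 - 91800) + (½)*1769 = -413987 + 1769/2 = -826205/2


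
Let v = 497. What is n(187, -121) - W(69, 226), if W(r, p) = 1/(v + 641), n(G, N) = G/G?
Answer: 1137/1138 ≈ 0.99912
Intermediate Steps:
n(G, N) = 1
W(r, p) = 1/1138 (W(r, p) = 1/(497 + 641) = 1/1138)
n(187, -121) - W(69, 226) = 1 - 1*1/1138 = 1 - 1/1138 = 1137/1138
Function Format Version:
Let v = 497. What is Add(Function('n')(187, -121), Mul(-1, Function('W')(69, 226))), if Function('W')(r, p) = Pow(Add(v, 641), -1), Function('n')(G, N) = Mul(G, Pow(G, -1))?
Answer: Rational(1137, 1138) ≈ 0.99912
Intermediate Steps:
Function('n')(G, N) = 1
Function('W')(r, p) = Rational(1, 1138) (Function('W')(r, p) = Pow(Add(497, 641), -1) = Pow(1138, -1) = Rational(1, 1138))
Add(Function('n')(187, -121), Mul(-1, Function('W')(69, 226))) = Add(1, Mul(-1, Rational(1, 1138))) = Add(1, Rational(-1, 1138)) = Rational(1137, 1138)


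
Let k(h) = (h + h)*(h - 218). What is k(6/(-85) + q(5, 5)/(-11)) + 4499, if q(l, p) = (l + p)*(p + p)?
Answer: 7571906547/874225 ≈ 8661.3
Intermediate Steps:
q(l, p) = 2*p*(l + p) (q(l, p) = (l + p)*(2*p) = 2*p*(l + p))
k(h) = 2*h*(-218 + h) (k(h) = (2*h)*(-218 + h) = 2*h*(-218 + h))
k(6/(-85) + q(5, 5)/(-11)) + 4499 = 2*(6/(-85) + (2*5*(5 + 5))/(-11))*(-218 + (6/(-85) + (2*5*(5 + 5))/(-11))) + 4499 = 2*(6*(-1/85) + (2*5*10)*(-1/11))*(-218 + (6*(-1/85) + (2*5*10)*(-1/11))) + 4499 = 2*(-6/85 + 100*(-1/11))*(-218 + (-6/85 + 100*(-1/11))) + 4499 = 2*(-6/85 - 100/11)*(-218 + (-6/85 - 100/11)) + 4499 = 2*(-8566/935)*(-218 - 8566/935) + 4499 = 2*(-8566/935)*(-212396/935) + 4499 = 3638768272/874225 + 4499 = 7571906547/874225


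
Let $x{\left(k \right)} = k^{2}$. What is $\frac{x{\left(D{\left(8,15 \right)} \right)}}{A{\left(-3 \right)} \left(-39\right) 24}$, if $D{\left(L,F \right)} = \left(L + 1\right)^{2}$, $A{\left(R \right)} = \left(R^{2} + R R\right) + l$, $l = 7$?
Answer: $- \frac{729}{2600} \approx -0.28038$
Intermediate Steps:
$A{\left(R \right)} = 7 + 2 R^{2}$ ($A{\left(R \right)} = \left(R^{2} + R R\right) + 7 = \left(R^{2} + R^{2}\right) + 7 = 2 R^{2} + 7 = 7 + 2 R^{2}$)
$D{\left(L,F \right)} = \left(1 + L\right)^{2}$
$\frac{x{\left(D{\left(8,15 \right)} \right)}}{A{\left(-3 \right)} \left(-39\right) 24} = \frac{\left(\left(1 + 8\right)^{2}\right)^{2}}{\left(7 + 2 \left(-3\right)^{2}\right) \left(-39\right) 24} = \frac{\left(9^{2}\right)^{2}}{\left(7 + 2 \cdot 9\right) \left(-39\right) 24} = \frac{81^{2}}{\left(7 + 18\right) \left(-39\right) 24} = \frac{6561}{25 \left(-39\right) 24} = \frac{6561}{\left(-975\right) 24} = \frac{6561}{-23400} = 6561 \left(- \frac{1}{23400}\right) = - \frac{729}{2600}$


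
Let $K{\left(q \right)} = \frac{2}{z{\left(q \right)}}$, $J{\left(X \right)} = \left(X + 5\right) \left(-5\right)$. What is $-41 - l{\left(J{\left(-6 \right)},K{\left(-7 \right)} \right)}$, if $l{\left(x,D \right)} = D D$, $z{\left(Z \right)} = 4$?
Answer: $- \frac{165}{4} \approx -41.25$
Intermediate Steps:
$J{\left(X \right)} = -25 - 5 X$ ($J{\left(X \right)} = \left(5 + X\right) \left(-5\right) = -25 - 5 X$)
$K{\left(q \right)} = \frac{1}{2}$ ($K{\left(q \right)} = \frac{2}{4} = 2 \cdot \frac{1}{4} = \frac{1}{2}$)
$l{\left(x,D \right)} = D^{2}$
$-41 - l{\left(J{\left(-6 \right)},K{\left(-7 \right)} \right)} = -41 - \left(\frac{1}{2}\right)^{2} = -41 - \frac{1}{4} = - \frac{165}{4}$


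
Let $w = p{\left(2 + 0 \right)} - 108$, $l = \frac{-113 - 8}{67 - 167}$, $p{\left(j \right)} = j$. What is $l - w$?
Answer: $\frac{10721}{100} \approx 107.21$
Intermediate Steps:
$l = \frac{121}{100}$ ($l = - \frac{121}{-100} = \left(-121\right) \left(- \frac{1}{100}\right) = \frac{121}{100} \approx 1.21$)
$w = -106$ ($w = \left(2 + 0\right) - 108 = 2 - 108 = -106$)
$l - w = \frac{121}{100} - -106 = \frac{121}{100} + 106 = \frac{10721}{100}$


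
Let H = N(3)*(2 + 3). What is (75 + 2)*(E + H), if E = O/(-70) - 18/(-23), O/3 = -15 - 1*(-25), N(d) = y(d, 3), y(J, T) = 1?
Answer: 9482/23 ≈ 412.26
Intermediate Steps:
N(d) = 1
H = 5 (H = 1*(2 + 3) = 1*5 = 5)
O = 30 (O = 3*(-15 - 1*(-25)) = 3*(-15 + 25) = 3*10 = 30)
E = 57/161 (E = 30/(-70) - 18/(-23) = 30*(-1/70) - 18*(-1/23) = -3/7 + 18/23 = 57/161 ≈ 0.35404)
(75 + 2)*(E + H) = (75 + 2)*(57/161 + 5) = 77*(862/161) = 9482/23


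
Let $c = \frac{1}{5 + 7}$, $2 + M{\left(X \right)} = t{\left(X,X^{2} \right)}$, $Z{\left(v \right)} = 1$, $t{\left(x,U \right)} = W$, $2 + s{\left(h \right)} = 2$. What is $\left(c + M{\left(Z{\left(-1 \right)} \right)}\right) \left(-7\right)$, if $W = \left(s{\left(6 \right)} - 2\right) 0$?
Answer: $\frac{161}{12} \approx 13.417$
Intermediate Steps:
$s{\left(h \right)} = 0$ ($s{\left(h \right)} = -2 + 2 = 0$)
$W = 0$ ($W = \left(0 - 2\right) 0 = \left(-2\right) 0 = 0$)
$t{\left(x,U \right)} = 0$
$M{\left(X \right)} = -2$ ($M{\left(X \right)} = -2 + 0 = -2$)
$c = \frac{1}{12} \approx 0.083333$
$\left(c + M{\left(Z{\left(-1 \right)} \right)}\right) \left(-7\right) = \left(\frac{1}{12} - 2\right) \left(-7\right) = \left(- \frac{23}{12}\right) \left(-7\right) = \frac{161}{12}$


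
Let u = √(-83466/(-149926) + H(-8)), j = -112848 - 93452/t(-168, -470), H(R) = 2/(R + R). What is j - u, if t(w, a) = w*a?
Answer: -2227642883/19740 - √38815991326/299852 ≈ -1.1285e+5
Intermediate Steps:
t(w, a) = a*w
H(R) = 1/R (H(R) = 2/(2*R) = (1/(2*R))*2 = 1/R)
j = -2227642883/19740 (j = -112848 - 93452/((-470*(-168))) = -112848 - 93452/78960 = -112848 - 93452*1/78960 = -112848 - 23363/19740 = -2227642883/19740 ≈ -1.1285e+5)
u = √38815991326/299852 (u = √(-83466/(-149926) + 1/(-8)) = √(-83466*(-1/149926) - ⅛) = √(41733/74963 - ⅛) = √(258901/599704) = √38815991326/299852 ≈ 0.65705)
j - u = -2227642883/19740 - √38815991326/299852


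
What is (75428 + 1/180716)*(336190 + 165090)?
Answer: 1708242740988680/45179 ≈ 3.7811e+10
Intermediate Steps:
(75428 + 1/180716)*(336190 + 165090) = (75428 + 1/180716)*501280 = (13631046449/180716)*501280 = 1708242740988680/45179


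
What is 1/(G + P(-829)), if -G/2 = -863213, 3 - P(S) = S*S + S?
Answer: 1/1040017 ≈ 9.6152e-7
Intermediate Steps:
P(S) = 3 - S - S² (P(S) = 3 - (S*S + S) = 3 - (S² + S) = 3 - (S + S²) = 3 + (-S - S²) = 3 - S - S²)
G = 1726426 (G = -2*(-863213) = 1726426)
1/(G + P(-829)) = 1/(1726426 + (3 - 1*(-829) - 1*(-829)²)) = 1/(1726426 + (3 + 829 - 1*687241)) = 1/(1726426 + (3 + 829 - 687241)) = 1/(1726426 - 686409) = 1/1040017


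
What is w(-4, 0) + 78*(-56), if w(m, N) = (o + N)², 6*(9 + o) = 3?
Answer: -17183/4 ≈ -4295.8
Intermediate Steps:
o = -17/2 (o = -9 + (⅙)*3 = -9 + ½ = -17/2 ≈ -8.5000)
w(m, N) = (-17/2 + N)²
w(-4, 0) + 78*(-56) = (-17 + 2*0)²/4 + 78*(-56) = (-17 + 0)²/4 - 4368 = (¼)*(-17)² - 4368 = (¼)*289 - 4368 = 289/4 - 4368 = -17183/4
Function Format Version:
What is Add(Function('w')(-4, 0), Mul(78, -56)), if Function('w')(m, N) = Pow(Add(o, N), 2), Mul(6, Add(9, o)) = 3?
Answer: Rational(-17183, 4) ≈ -4295.8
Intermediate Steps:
o = Rational(-17, 2) (o = Add(-9, Mul(Rational(1, 6), 3)) = Add(-9, Rational(1, 2)) = Rational(-17, 2) ≈ -8.5000)
Function('w')(m, N) = Pow(Add(Rational(-17, 2), N), 2)
Add(Function('w')(-4, 0), Mul(78, -56)) = Add(Mul(Rational(1, 4), Pow(Add(-17, Mul(2, 0)), 2)), Mul(78, -56)) = Add(Mul(Rational(1, 4), Pow(Add(-17, 0), 2)), -4368) = Add(Mul(Rational(1, 4), Pow(-17, 2)), -4368) = Add(Mul(Rational(1, 4), 289), -4368) = Add(Rational(289, 4), -4368) = Rational(-17183, 4)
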